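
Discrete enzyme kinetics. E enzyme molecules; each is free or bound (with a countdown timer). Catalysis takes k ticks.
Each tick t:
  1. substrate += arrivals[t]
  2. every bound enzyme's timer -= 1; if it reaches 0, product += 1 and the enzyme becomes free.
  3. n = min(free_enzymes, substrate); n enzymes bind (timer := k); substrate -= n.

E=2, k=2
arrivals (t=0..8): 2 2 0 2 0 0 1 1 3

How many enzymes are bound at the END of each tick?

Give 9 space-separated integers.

t=0: arr=2 -> substrate=0 bound=2 product=0
t=1: arr=2 -> substrate=2 bound=2 product=0
t=2: arr=0 -> substrate=0 bound=2 product=2
t=3: arr=2 -> substrate=2 bound=2 product=2
t=4: arr=0 -> substrate=0 bound=2 product=4
t=5: arr=0 -> substrate=0 bound=2 product=4
t=6: arr=1 -> substrate=0 bound=1 product=6
t=7: arr=1 -> substrate=0 bound=2 product=6
t=8: arr=3 -> substrate=2 bound=2 product=7

Answer: 2 2 2 2 2 2 1 2 2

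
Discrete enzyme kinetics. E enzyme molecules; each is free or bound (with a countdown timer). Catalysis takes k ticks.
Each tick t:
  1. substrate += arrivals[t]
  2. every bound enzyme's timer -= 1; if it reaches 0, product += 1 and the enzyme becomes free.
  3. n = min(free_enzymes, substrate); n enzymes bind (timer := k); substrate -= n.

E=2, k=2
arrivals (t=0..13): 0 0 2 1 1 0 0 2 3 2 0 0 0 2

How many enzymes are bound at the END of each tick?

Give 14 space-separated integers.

Answer: 0 0 2 2 2 2 0 2 2 2 2 2 2 2

Derivation:
t=0: arr=0 -> substrate=0 bound=0 product=0
t=1: arr=0 -> substrate=0 bound=0 product=0
t=2: arr=2 -> substrate=0 bound=2 product=0
t=3: arr=1 -> substrate=1 bound=2 product=0
t=4: arr=1 -> substrate=0 bound=2 product=2
t=5: arr=0 -> substrate=0 bound=2 product=2
t=6: arr=0 -> substrate=0 bound=0 product=4
t=7: arr=2 -> substrate=0 bound=2 product=4
t=8: arr=3 -> substrate=3 bound=2 product=4
t=9: arr=2 -> substrate=3 bound=2 product=6
t=10: arr=0 -> substrate=3 bound=2 product=6
t=11: arr=0 -> substrate=1 bound=2 product=8
t=12: arr=0 -> substrate=1 bound=2 product=8
t=13: arr=2 -> substrate=1 bound=2 product=10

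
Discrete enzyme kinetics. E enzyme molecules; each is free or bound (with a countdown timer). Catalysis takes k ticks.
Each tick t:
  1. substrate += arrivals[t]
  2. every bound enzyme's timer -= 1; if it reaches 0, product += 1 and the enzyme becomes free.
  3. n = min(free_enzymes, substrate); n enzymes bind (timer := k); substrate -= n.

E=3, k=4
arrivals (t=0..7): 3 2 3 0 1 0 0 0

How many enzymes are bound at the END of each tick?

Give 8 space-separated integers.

Answer: 3 3 3 3 3 3 3 3

Derivation:
t=0: arr=3 -> substrate=0 bound=3 product=0
t=1: arr=2 -> substrate=2 bound=3 product=0
t=2: arr=3 -> substrate=5 bound=3 product=0
t=3: arr=0 -> substrate=5 bound=3 product=0
t=4: arr=1 -> substrate=3 bound=3 product=3
t=5: arr=0 -> substrate=3 bound=3 product=3
t=6: arr=0 -> substrate=3 bound=3 product=3
t=7: arr=0 -> substrate=3 bound=3 product=3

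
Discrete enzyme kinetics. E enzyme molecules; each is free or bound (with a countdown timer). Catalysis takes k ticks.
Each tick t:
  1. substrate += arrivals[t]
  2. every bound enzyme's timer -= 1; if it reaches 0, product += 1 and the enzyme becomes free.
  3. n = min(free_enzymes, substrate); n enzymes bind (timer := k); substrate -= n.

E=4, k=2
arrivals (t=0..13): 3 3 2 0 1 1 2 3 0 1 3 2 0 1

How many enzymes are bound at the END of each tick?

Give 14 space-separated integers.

t=0: arr=3 -> substrate=0 bound=3 product=0
t=1: arr=3 -> substrate=2 bound=4 product=0
t=2: arr=2 -> substrate=1 bound=4 product=3
t=3: arr=0 -> substrate=0 bound=4 product=4
t=4: arr=1 -> substrate=0 bound=2 product=7
t=5: arr=1 -> substrate=0 bound=2 product=8
t=6: arr=2 -> substrate=0 bound=3 product=9
t=7: arr=3 -> substrate=1 bound=4 product=10
t=8: arr=0 -> substrate=0 bound=3 product=12
t=9: arr=1 -> substrate=0 bound=2 product=14
t=10: arr=3 -> substrate=0 bound=4 product=15
t=11: arr=2 -> substrate=1 bound=4 product=16
t=12: arr=0 -> substrate=0 bound=2 product=19
t=13: arr=1 -> substrate=0 bound=2 product=20

Answer: 3 4 4 4 2 2 3 4 3 2 4 4 2 2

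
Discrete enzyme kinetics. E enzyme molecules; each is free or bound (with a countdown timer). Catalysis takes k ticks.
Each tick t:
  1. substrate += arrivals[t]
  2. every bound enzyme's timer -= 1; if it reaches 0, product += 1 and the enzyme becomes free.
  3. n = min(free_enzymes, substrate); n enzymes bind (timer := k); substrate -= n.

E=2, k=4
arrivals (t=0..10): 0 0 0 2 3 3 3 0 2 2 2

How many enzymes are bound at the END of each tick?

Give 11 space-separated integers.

Answer: 0 0 0 2 2 2 2 2 2 2 2

Derivation:
t=0: arr=0 -> substrate=0 bound=0 product=0
t=1: arr=0 -> substrate=0 bound=0 product=0
t=2: arr=0 -> substrate=0 bound=0 product=0
t=3: arr=2 -> substrate=0 bound=2 product=0
t=4: arr=3 -> substrate=3 bound=2 product=0
t=5: arr=3 -> substrate=6 bound=2 product=0
t=6: arr=3 -> substrate=9 bound=2 product=0
t=7: arr=0 -> substrate=7 bound=2 product=2
t=8: arr=2 -> substrate=9 bound=2 product=2
t=9: arr=2 -> substrate=11 bound=2 product=2
t=10: arr=2 -> substrate=13 bound=2 product=2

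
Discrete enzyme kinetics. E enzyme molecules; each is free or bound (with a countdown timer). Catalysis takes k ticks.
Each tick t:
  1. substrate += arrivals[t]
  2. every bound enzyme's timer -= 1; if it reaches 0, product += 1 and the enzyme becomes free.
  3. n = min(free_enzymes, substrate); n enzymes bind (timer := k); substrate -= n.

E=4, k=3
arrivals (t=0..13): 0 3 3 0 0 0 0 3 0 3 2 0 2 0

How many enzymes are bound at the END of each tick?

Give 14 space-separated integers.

Answer: 0 3 4 4 3 2 2 3 3 4 4 4 4 3

Derivation:
t=0: arr=0 -> substrate=0 bound=0 product=0
t=1: arr=3 -> substrate=0 bound=3 product=0
t=2: arr=3 -> substrate=2 bound=4 product=0
t=3: arr=0 -> substrate=2 bound=4 product=0
t=4: arr=0 -> substrate=0 bound=3 product=3
t=5: arr=0 -> substrate=0 bound=2 product=4
t=6: arr=0 -> substrate=0 bound=2 product=4
t=7: arr=3 -> substrate=0 bound=3 product=6
t=8: arr=0 -> substrate=0 bound=3 product=6
t=9: arr=3 -> substrate=2 bound=4 product=6
t=10: arr=2 -> substrate=1 bound=4 product=9
t=11: arr=0 -> substrate=1 bound=4 product=9
t=12: arr=2 -> substrate=2 bound=4 product=10
t=13: arr=0 -> substrate=0 bound=3 product=13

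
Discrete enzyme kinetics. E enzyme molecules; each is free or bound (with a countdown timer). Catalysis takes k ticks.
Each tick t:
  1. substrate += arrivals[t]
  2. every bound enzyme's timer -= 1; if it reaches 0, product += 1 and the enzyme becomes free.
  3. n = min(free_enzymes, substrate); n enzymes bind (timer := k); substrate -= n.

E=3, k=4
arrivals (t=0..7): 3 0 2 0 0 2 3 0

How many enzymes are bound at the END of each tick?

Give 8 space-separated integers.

Answer: 3 3 3 3 2 3 3 3

Derivation:
t=0: arr=3 -> substrate=0 bound=3 product=0
t=1: arr=0 -> substrate=0 bound=3 product=0
t=2: arr=2 -> substrate=2 bound=3 product=0
t=3: arr=0 -> substrate=2 bound=3 product=0
t=4: arr=0 -> substrate=0 bound=2 product=3
t=5: arr=2 -> substrate=1 bound=3 product=3
t=6: arr=3 -> substrate=4 bound=3 product=3
t=7: arr=0 -> substrate=4 bound=3 product=3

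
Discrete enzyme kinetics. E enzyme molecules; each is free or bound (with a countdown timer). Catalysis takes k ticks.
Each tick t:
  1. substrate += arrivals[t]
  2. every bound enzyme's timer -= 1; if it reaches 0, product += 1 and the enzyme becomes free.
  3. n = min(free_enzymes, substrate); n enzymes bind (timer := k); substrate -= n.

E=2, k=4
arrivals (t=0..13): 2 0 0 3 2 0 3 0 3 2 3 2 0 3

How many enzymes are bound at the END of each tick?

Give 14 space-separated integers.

t=0: arr=2 -> substrate=0 bound=2 product=0
t=1: arr=0 -> substrate=0 bound=2 product=0
t=2: arr=0 -> substrate=0 bound=2 product=0
t=3: arr=3 -> substrate=3 bound=2 product=0
t=4: arr=2 -> substrate=3 bound=2 product=2
t=5: arr=0 -> substrate=3 bound=2 product=2
t=6: arr=3 -> substrate=6 bound=2 product=2
t=7: arr=0 -> substrate=6 bound=2 product=2
t=8: arr=3 -> substrate=7 bound=2 product=4
t=9: arr=2 -> substrate=9 bound=2 product=4
t=10: arr=3 -> substrate=12 bound=2 product=4
t=11: arr=2 -> substrate=14 bound=2 product=4
t=12: arr=0 -> substrate=12 bound=2 product=6
t=13: arr=3 -> substrate=15 bound=2 product=6

Answer: 2 2 2 2 2 2 2 2 2 2 2 2 2 2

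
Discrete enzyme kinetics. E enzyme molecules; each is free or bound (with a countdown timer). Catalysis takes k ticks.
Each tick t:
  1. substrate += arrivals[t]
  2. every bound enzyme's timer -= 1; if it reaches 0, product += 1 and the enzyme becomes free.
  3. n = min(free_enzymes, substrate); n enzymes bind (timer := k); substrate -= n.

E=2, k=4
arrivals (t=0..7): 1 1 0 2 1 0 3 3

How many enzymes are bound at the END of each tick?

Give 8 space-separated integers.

Answer: 1 2 2 2 2 2 2 2

Derivation:
t=0: arr=1 -> substrate=0 bound=1 product=0
t=1: arr=1 -> substrate=0 bound=2 product=0
t=2: arr=0 -> substrate=0 bound=2 product=0
t=3: arr=2 -> substrate=2 bound=2 product=0
t=4: arr=1 -> substrate=2 bound=2 product=1
t=5: arr=0 -> substrate=1 bound=2 product=2
t=6: arr=3 -> substrate=4 bound=2 product=2
t=7: arr=3 -> substrate=7 bound=2 product=2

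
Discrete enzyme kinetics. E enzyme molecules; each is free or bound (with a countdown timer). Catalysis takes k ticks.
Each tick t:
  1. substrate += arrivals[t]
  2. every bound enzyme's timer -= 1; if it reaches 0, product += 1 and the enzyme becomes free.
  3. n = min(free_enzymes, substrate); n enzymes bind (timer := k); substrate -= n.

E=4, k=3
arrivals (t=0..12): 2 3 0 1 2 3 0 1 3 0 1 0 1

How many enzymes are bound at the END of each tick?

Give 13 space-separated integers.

Answer: 2 4 4 4 4 4 4 4 4 4 4 4 3

Derivation:
t=0: arr=2 -> substrate=0 bound=2 product=0
t=1: arr=3 -> substrate=1 bound=4 product=0
t=2: arr=0 -> substrate=1 bound=4 product=0
t=3: arr=1 -> substrate=0 bound=4 product=2
t=4: arr=2 -> substrate=0 bound=4 product=4
t=5: arr=3 -> substrate=3 bound=4 product=4
t=6: arr=0 -> substrate=1 bound=4 product=6
t=7: arr=1 -> substrate=0 bound=4 product=8
t=8: arr=3 -> substrate=3 bound=4 product=8
t=9: arr=0 -> substrate=1 bound=4 product=10
t=10: arr=1 -> substrate=0 bound=4 product=12
t=11: arr=0 -> substrate=0 bound=4 product=12
t=12: arr=1 -> substrate=0 bound=3 product=14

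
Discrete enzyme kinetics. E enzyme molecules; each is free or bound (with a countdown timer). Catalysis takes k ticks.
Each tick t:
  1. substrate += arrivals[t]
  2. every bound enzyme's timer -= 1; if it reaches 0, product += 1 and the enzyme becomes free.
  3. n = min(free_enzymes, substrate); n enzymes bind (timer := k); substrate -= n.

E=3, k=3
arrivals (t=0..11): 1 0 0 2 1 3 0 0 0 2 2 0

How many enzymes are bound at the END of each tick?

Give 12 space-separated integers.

Answer: 1 1 1 2 3 3 3 3 3 3 3 3

Derivation:
t=0: arr=1 -> substrate=0 bound=1 product=0
t=1: arr=0 -> substrate=0 bound=1 product=0
t=2: arr=0 -> substrate=0 bound=1 product=0
t=3: arr=2 -> substrate=0 bound=2 product=1
t=4: arr=1 -> substrate=0 bound=3 product=1
t=5: arr=3 -> substrate=3 bound=3 product=1
t=6: arr=0 -> substrate=1 bound=3 product=3
t=7: arr=0 -> substrate=0 bound=3 product=4
t=8: arr=0 -> substrate=0 bound=3 product=4
t=9: arr=2 -> substrate=0 bound=3 product=6
t=10: arr=2 -> substrate=1 bound=3 product=7
t=11: arr=0 -> substrate=1 bound=3 product=7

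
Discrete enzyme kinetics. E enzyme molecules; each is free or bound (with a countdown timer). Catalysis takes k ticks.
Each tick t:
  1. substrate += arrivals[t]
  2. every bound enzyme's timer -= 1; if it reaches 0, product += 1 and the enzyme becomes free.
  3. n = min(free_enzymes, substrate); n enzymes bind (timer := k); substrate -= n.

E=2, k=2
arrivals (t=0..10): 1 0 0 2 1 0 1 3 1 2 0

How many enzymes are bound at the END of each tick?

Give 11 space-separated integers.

t=0: arr=1 -> substrate=0 bound=1 product=0
t=1: arr=0 -> substrate=0 bound=1 product=0
t=2: arr=0 -> substrate=0 bound=0 product=1
t=3: arr=2 -> substrate=0 bound=2 product=1
t=4: arr=1 -> substrate=1 bound=2 product=1
t=5: arr=0 -> substrate=0 bound=1 product=3
t=6: arr=1 -> substrate=0 bound=2 product=3
t=7: arr=3 -> substrate=2 bound=2 product=4
t=8: arr=1 -> substrate=2 bound=2 product=5
t=9: arr=2 -> substrate=3 bound=2 product=6
t=10: arr=0 -> substrate=2 bound=2 product=7

Answer: 1 1 0 2 2 1 2 2 2 2 2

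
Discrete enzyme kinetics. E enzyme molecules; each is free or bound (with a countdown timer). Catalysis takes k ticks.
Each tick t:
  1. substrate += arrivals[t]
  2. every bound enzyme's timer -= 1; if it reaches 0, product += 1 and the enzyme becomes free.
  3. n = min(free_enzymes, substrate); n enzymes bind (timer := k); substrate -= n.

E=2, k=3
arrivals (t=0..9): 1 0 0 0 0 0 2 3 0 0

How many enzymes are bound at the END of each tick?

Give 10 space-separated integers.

t=0: arr=1 -> substrate=0 bound=1 product=0
t=1: arr=0 -> substrate=0 bound=1 product=0
t=2: arr=0 -> substrate=0 bound=1 product=0
t=3: arr=0 -> substrate=0 bound=0 product=1
t=4: arr=0 -> substrate=0 bound=0 product=1
t=5: arr=0 -> substrate=0 bound=0 product=1
t=6: arr=2 -> substrate=0 bound=2 product=1
t=7: arr=3 -> substrate=3 bound=2 product=1
t=8: arr=0 -> substrate=3 bound=2 product=1
t=9: arr=0 -> substrate=1 bound=2 product=3

Answer: 1 1 1 0 0 0 2 2 2 2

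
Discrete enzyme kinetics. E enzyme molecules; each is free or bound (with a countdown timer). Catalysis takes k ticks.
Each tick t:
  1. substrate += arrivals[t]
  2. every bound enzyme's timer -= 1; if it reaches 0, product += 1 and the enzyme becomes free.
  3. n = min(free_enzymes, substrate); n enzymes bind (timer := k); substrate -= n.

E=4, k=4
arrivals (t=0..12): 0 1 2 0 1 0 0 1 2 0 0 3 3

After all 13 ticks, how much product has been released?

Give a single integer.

Answer: 7

Derivation:
t=0: arr=0 -> substrate=0 bound=0 product=0
t=1: arr=1 -> substrate=0 bound=1 product=0
t=2: arr=2 -> substrate=0 bound=3 product=0
t=3: arr=0 -> substrate=0 bound=3 product=0
t=4: arr=1 -> substrate=0 bound=4 product=0
t=5: arr=0 -> substrate=0 bound=3 product=1
t=6: arr=0 -> substrate=0 bound=1 product=3
t=7: arr=1 -> substrate=0 bound=2 product=3
t=8: arr=2 -> substrate=0 bound=3 product=4
t=9: arr=0 -> substrate=0 bound=3 product=4
t=10: arr=0 -> substrate=0 bound=3 product=4
t=11: arr=3 -> substrate=1 bound=4 product=5
t=12: arr=3 -> substrate=2 bound=4 product=7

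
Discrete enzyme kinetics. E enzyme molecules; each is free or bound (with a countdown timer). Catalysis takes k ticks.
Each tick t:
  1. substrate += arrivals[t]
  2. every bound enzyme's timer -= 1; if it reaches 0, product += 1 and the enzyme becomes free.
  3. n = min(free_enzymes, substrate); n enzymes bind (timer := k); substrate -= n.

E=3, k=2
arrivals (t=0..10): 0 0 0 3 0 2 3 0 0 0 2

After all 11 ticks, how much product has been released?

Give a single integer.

Answer: 8

Derivation:
t=0: arr=0 -> substrate=0 bound=0 product=0
t=1: arr=0 -> substrate=0 bound=0 product=0
t=2: arr=0 -> substrate=0 bound=0 product=0
t=3: arr=3 -> substrate=0 bound=3 product=0
t=4: arr=0 -> substrate=0 bound=3 product=0
t=5: arr=2 -> substrate=0 bound=2 product=3
t=6: arr=3 -> substrate=2 bound=3 product=3
t=7: arr=0 -> substrate=0 bound=3 product=5
t=8: arr=0 -> substrate=0 bound=2 product=6
t=9: arr=0 -> substrate=0 bound=0 product=8
t=10: arr=2 -> substrate=0 bound=2 product=8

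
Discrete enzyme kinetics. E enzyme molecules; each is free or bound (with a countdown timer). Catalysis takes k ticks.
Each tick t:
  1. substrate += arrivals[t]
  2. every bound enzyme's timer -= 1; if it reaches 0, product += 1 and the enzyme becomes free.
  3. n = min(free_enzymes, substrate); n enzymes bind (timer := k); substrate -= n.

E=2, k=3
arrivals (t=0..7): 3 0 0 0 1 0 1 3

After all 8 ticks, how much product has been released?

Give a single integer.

t=0: arr=3 -> substrate=1 bound=2 product=0
t=1: arr=0 -> substrate=1 bound=2 product=0
t=2: arr=0 -> substrate=1 bound=2 product=0
t=3: arr=0 -> substrate=0 bound=1 product=2
t=4: arr=1 -> substrate=0 bound=2 product=2
t=5: arr=0 -> substrate=0 bound=2 product=2
t=6: arr=1 -> substrate=0 bound=2 product=3
t=7: arr=3 -> substrate=2 bound=2 product=4

Answer: 4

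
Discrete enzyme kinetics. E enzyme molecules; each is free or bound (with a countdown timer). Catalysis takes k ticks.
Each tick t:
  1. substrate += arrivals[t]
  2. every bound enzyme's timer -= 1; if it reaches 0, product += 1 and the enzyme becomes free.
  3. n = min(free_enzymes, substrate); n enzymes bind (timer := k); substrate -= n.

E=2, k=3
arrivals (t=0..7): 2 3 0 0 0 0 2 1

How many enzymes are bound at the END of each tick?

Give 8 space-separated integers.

Answer: 2 2 2 2 2 2 2 2

Derivation:
t=0: arr=2 -> substrate=0 bound=2 product=0
t=1: arr=3 -> substrate=3 bound=2 product=0
t=2: arr=0 -> substrate=3 bound=2 product=0
t=3: arr=0 -> substrate=1 bound=2 product=2
t=4: arr=0 -> substrate=1 bound=2 product=2
t=5: arr=0 -> substrate=1 bound=2 product=2
t=6: arr=2 -> substrate=1 bound=2 product=4
t=7: arr=1 -> substrate=2 bound=2 product=4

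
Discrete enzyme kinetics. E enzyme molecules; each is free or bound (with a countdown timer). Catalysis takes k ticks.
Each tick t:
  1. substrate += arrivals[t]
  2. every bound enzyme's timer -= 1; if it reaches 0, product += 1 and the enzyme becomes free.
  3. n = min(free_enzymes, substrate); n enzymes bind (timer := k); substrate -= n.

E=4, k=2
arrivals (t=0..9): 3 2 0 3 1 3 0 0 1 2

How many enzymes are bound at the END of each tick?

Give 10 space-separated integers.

t=0: arr=3 -> substrate=0 bound=3 product=0
t=1: arr=2 -> substrate=1 bound=4 product=0
t=2: arr=0 -> substrate=0 bound=2 product=3
t=3: arr=3 -> substrate=0 bound=4 product=4
t=4: arr=1 -> substrate=0 bound=4 product=5
t=5: arr=3 -> substrate=0 bound=4 product=8
t=6: arr=0 -> substrate=0 bound=3 product=9
t=7: arr=0 -> substrate=0 bound=0 product=12
t=8: arr=1 -> substrate=0 bound=1 product=12
t=9: arr=2 -> substrate=0 bound=3 product=12

Answer: 3 4 2 4 4 4 3 0 1 3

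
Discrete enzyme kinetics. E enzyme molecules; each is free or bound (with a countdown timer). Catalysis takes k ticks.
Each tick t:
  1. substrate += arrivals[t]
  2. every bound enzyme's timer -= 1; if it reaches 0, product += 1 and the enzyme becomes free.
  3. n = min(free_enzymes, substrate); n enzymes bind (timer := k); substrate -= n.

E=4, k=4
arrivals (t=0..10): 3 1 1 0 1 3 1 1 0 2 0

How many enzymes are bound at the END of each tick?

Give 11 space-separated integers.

t=0: arr=3 -> substrate=0 bound=3 product=0
t=1: arr=1 -> substrate=0 bound=4 product=0
t=2: arr=1 -> substrate=1 bound=4 product=0
t=3: arr=0 -> substrate=1 bound=4 product=0
t=4: arr=1 -> substrate=0 bound=3 product=3
t=5: arr=3 -> substrate=1 bound=4 product=4
t=6: arr=1 -> substrate=2 bound=4 product=4
t=7: arr=1 -> substrate=3 bound=4 product=4
t=8: arr=0 -> substrate=1 bound=4 product=6
t=9: arr=2 -> substrate=1 bound=4 product=8
t=10: arr=0 -> substrate=1 bound=4 product=8

Answer: 3 4 4 4 3 4 4 4 4 4 4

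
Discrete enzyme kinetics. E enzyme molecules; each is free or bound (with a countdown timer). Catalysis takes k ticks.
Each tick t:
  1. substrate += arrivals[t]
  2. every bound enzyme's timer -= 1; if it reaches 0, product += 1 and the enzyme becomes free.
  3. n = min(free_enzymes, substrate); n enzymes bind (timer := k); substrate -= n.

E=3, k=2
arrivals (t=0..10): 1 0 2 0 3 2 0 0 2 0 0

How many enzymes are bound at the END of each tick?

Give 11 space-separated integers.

Answer: 1 1 2 2 3 3 2 2 2 2 0

Derivation:
t=0: arr=1 -> substrate=0 bound=1 product=0
t=1: arr=0 -> substrate=0 bound=1 product=0
t=2: arr=2 -> substrate=0 bound=2 product=1
t=3: arr=0 -> substrate=0 bound=2 product=1
t=4: arr=3 -> substrate=0 bound=3 product=3
t=5: arr=2 -> substrate=2 bound=3 product=3
t=6: arr=0 -> substrate=0 bound=2 product=6
t=7: arr=0 -> substrate=0 bound=2 product=6
t=8: arr=2 -> substrate=0 bound=2 product=8
t=9: arr=0 -> substrate=0 bound=2 product=8
t=10: arr=0 -> substrate=0 bound=0 product=10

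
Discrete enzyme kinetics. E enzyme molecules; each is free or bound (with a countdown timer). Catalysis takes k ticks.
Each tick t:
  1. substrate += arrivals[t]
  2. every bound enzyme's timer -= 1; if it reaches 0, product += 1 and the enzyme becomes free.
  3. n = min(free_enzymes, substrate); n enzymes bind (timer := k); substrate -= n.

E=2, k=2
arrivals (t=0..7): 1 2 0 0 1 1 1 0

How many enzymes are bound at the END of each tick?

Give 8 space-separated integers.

t=0: arr=1 -> substrate=0 bound=1 product=0
t=1: arr=2 -> substrate=1 bound=2 product=0
t=2: arr=0 -> substrate=0 bound=2 product=1
t=3: arr=0 -> substrate=0 bound=1 product=2
t=4: arr=1 -> substrate=0 bound=1 product=3
t=5: arr=1 -> substrate=0 bound=2 product=3
t=6: arr=1 -> substrate=0 bound=2 product=4
t=7: arr=0 -> substrate=0 bound=1 product=5

Answer: 1 2 2 1 1 2 2 1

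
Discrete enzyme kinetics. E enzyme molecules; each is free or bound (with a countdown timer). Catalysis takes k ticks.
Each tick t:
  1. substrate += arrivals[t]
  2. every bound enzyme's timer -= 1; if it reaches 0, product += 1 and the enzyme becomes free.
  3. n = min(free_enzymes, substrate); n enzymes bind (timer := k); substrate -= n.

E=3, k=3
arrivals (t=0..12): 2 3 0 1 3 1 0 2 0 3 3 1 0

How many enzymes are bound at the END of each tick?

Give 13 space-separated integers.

Answer: 2 3 3 3 3 3 3 3 3 3 3 3 3

Derivation:
t=0: arr=2 -> substrate=0 bound=2 product=0
t=1: arr=3 -> substrate=2 bound=3 product=0
t=2: arr=0 -> substrate=2 bound=3 product=0
t=3: arr=1 -> substrate=1 bound=3 product=2
t=4: arr=3 -> substrate=3 bound=3 product=3
t=5: arr=1 -> substrate=4 bound=3 product=3
t=6: arr=0 -> substrate=2 bound=3 product=5
t=7: arr=2 -> substrate=3 bound=3 product=6
t=8: arr=0 -> substrate=3 bound=3 product=6
t=9: arr=3 -> substrate=4 bound=3 product=8
t=10: arr=3 -> substrate=6 bound=3 product=9
t=11: arr=1 -> substrate=7 bound=3 product=9
t=12: arr=0 -> substrate=5 bound=3 product=11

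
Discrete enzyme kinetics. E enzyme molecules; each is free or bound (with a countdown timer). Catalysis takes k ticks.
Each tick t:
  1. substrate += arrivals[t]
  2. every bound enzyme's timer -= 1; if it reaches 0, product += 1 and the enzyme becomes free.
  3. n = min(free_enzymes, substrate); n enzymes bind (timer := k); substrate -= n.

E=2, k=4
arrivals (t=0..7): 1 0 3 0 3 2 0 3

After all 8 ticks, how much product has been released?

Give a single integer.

t=0: arr=1 -> substrate=0 bound=1 product=0
t=1: arr=0 -> substrate=0 bound=1 product=0
t=2: arr=3 -> substrate=2 bound=2 product=0
t=3: arr=0 -> substrate=2 bound=2 product=0
t=4: arr=3 -> substrate=4 bound=2 product=1
t=5: arr=2 -> substrate=6 bound=2 product=1
t=6: arr=0 -> substrate=5 bound=2 product=2
t=7: arr=3 -> substrate=8 bound=2 product=2

Answer: 2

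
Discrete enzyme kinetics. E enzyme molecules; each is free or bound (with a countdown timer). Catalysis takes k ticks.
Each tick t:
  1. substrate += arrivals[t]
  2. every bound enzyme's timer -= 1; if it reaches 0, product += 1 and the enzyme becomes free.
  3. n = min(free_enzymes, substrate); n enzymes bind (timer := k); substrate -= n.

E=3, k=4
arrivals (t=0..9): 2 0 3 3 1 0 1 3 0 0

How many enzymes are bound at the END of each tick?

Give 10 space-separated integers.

Answer: 2 2 3 3 3 3 3 3 3 3

Derivation:
t=0: arr=2 -> substrate=0 bound=2 product=0
t=1: arr=0 -> substrate=0 bound=2 product=0
t=2: arr=3 -> substrate=2 bound=3 product=0
t=3: arr=3 -> substrate=5 bound=3 product=0
t=4: arr=1 -> substrate=4 bound=3 product=2
t=5: arr=0 -> substrate=4 bound=3 product=2
t=6: arr=1 -> substrate=4 bound=3 product=3
t=7: arr=3 -> substrate=7 bound=3 product=3
t=8: arr=0 -> substrate=5 bound=3 product=5
t=9: arr=0 -> substrate=5 bound=3 product=5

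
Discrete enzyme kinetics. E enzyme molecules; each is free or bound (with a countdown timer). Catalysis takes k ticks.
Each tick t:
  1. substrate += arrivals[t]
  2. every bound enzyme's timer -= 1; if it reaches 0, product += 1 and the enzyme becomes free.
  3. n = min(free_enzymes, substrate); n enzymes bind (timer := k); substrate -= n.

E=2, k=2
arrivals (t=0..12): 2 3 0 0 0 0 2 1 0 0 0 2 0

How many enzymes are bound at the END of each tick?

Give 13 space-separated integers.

t=0: arr=2 -> substrate=0 bound=2 product=0
t=1: arr=3 -> substrate=3 bound=2 product=0
t=2: arr=0 -> substrate=1 bound=2 product=2
t=3: arr=0 -> substrate=1 bound=2 product=2
t=4: arr=0 -> substrate=0 bound=1 product=4
t=5: arr=0 -> substrate=0 bound=1 product=4
t=6: arr=2 -> substrate=0 bound=2 product=5
t=7: arr=1 -> substrate=1 bound=2 product=5
t=8: arr=0 -> substrate=0 bound=1 product=7
t=9: arr=0 -> substrate=0 bound=1 product=7
t=10: arr=0 -> substrate=0 bound=0 product=8
t=11: arr=2 -> substrate=0 bound=2 product=8
t=12: arr=0 -> substrate=0 bound=2 product=8

Answer: 2 2 2 2 1 1 2 2 1 1 0 2 2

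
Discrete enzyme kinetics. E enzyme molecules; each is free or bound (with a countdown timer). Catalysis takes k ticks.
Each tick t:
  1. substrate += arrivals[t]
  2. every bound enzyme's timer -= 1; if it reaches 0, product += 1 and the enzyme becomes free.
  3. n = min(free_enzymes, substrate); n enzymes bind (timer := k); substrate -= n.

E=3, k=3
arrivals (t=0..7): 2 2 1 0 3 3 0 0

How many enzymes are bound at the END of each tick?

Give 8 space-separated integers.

Answer: 2 3 3 3 3 3 3 3

Derivation:
t=0: arr=2 -> substrate=0 bound=2 product=0
t=1: arr=2 -> substrate=1 bound=3 product=0
t=2: arr=1 -> substrate=2 bound=3 product=0
t=3: arr=0 -> substrate=0 bound=3 product=2
t=4: arr=3 -> substrate=2 bound=3 product=3
t=5: arr=3 -> substrate=5 bound=3 product=3
t=6: arr=0 -> substrate=3 bound=3 product=5
t=7: arr=0 -> substrate=2 bound=3 product=6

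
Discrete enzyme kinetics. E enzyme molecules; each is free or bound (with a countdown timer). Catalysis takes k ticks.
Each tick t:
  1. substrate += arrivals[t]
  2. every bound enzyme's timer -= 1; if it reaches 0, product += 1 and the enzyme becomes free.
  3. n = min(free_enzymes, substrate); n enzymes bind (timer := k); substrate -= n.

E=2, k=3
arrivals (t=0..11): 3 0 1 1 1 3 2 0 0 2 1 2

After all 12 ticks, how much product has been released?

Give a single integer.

t=0: arr=3 -> substrate=1 bound=2 product=0
t=1: arr=0 -> substrate=1 bound=2 product=0
t=2: arr=1 -> substrate=2 bound=2 product=0
t=3: arr=1 -> substrate=1 bound=2 product=2
t=4: arr=1 -> substrate=2 bound=2 product=2
t=5: arr=3 -> substrate=5 bound=2 product=2
t=6: arr=2 -> substrate=5 bound=2 product=4
t=7: arr=0 -> substrate=5 bound=2 product=4
t=8: arr=0 -> substrate=5 bound=2 product=4
t=9: arr=2 -> substrate=5 bound=2 product=6
t=10: arr=1 -> substrate=6 bound=2 product=6
t=11: arr=2 -> substrate=8 bound=2 product=6

Answer: 6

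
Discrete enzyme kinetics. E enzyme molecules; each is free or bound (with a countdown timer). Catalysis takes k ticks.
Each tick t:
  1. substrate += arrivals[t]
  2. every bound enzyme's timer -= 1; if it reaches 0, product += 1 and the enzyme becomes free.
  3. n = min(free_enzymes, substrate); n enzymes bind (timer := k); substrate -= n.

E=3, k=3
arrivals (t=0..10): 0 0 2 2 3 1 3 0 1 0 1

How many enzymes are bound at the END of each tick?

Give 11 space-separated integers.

Answer: 0 0 2 3 3 3 3 3 3 3 3

Derivation:
t=0: arr=0 -> substrate=0 bound=0 product=0
t=1: arr=0 -> substrate=0 bound=0 product=0
t=2: arr=2 -> substrate=0 bound=2 product=0
t=3: arr=2 -> substrate=1 bound=3 product=0
t=4: arr=3 -> substrate=4 bound=3 product=0
t=5: arr=1 -> substrate=3 bound=3 product=2
t=6: arr=3 -> substrate=5 bound=3 product=3
t=7: arr=0 -> substrate=5 bound=3 product=3
t=8: arr=1 -> substrate=4 bound=3 product=5
t=9: arr=0 -> substrate=3 bound=3 product=6
t=10: arr=1 -> substrate=4 bound=3 product=6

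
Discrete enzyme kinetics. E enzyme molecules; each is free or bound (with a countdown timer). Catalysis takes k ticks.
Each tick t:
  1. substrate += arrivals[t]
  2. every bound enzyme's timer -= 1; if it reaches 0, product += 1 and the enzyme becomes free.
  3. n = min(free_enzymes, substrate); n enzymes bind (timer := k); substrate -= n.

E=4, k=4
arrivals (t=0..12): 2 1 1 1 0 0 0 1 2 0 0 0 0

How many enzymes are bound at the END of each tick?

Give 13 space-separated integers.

Answer: 2 3 4 4 3 2 1 2 3 3 3 2 0

Derivation:
t=0: arr=2 -> substrate=0 bound=2 product=0
t=1: arr=1 -> substrate=0 bound=3 product=0
t=2: arr=1 -> substrate=0 bound=4 product=0
t=3: arr=1 -> substrate=1 bound=4 product=0
t=4: arr=0 -> substrate=0 bound=3 product=2
t=5: arr=0 -> substrate=0 bound=2 product=3
t=6: arr=0 -> substrate=0 bound=1 product=4
t=7: arr=1 -> substrate=0 bound=2 product=4
t=8: arr=2 -> substrate=0 bound=3 product=5
t=9: arr=0 -> substrate=0 bound=3 product=5
t=10: arr=0 -> substrate=0 bound=3 product=5
t=11: arr=0 -> substrate=0 bound=2 product=6
t=12: arr=0 -> substrate=0 bound=0 product=8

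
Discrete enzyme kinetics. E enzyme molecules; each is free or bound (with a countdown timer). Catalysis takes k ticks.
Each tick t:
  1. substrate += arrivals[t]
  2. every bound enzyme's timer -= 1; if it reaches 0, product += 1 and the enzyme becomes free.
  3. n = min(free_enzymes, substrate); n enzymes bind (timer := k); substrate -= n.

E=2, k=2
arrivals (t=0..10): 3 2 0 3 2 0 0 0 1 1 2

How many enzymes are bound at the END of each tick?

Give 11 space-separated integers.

t=0: arr=3 -> substrate=1 bound=2 product=0
t=1: arr=2 -> substrate=3 bound=2 product=0
t=2: arr=0 -> substrate=1 bound=2 product=2
t=3: arr=3 -> substrate=4 bound=2 product=2
t=4: arr=2 -> substrate=4 bound=2 product=4
t=5: arr=0 -> substrate=4 bound=2 product=4
t=6: arr=0 -> substrate=2 bound=2 product=6
t=7: arr=0 -> substrate=2 bound=2 product=6
t=8: arr=1 -> substrate=1 bound=2 product=8
t=9: arr=1 -> substrate=2 bound=2 product=8
t=10: arr=2 -> substrate=2 bound=2 product=10

Answer: 2 2 2 2 2 2 2 2 2 2 2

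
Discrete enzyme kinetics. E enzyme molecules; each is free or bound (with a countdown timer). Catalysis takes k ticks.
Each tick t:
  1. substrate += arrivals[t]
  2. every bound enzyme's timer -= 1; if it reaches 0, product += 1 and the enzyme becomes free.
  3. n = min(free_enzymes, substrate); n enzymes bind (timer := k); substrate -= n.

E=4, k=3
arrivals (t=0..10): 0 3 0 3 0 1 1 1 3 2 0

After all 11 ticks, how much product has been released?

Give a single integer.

t=0: arr=0 -> substrate=0 bound=0 product=0
t=1: arr=3 -> substrate=0 bound=3 product=0
t=2: arr=0 -> substrate=0 bound=3 product=0
t=3: arr=3 -> substrate=2 bound=4 product=0
t=4: arr=0 -> substrate=0 bound=3 product=3
t=5: arr=1 -> substrate=0 bound=4 product=3
t=6: arr=1 -> substrate=0 bound=4 product=4
t=7: arr=1 -> substrate=0 bound=3 product=6
t=8: arr=3 -> substrate=1 bound=4 product=7
t=9: arr=2 -> substrate=2 bound=4 product=8
t=10: arr=0 -> substrate=1 bound=4 product=9

Answer: 9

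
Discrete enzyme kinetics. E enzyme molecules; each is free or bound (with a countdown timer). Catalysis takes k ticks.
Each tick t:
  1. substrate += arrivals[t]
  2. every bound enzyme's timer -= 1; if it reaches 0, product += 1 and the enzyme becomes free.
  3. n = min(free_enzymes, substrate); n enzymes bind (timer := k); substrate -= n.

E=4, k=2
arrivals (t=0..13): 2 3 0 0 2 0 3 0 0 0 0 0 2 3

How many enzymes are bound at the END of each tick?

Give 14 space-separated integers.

t=0: arr=2 -> substrate=0 bound=2 product=0
t=1: arr=3 -> substrate=1 bound=4 product=0
t=2: arr=0 -> substrate=0 bound=3 product=2
t=3: arr=0 -> substrate=0 bound=1 product=4
t=4: arr=2 -> substrate=0 bound=2 product=5
t=5: arr=0 -> substrate=0 bound=2 product=5
t=6: arr=3 -> substrate=0 bound=3 product=7
t=7: arr=0 -> substrate=0 bound=3 product=7
t=8: arr=0 -> substrate=0 bound=0 product=10
t=9: arr=0 -> substrate=0 bound=0 product=10
t=10: arr=0 -> substrate=0 bound=0 product=10
t=11: arr=0 -> substrate=0 bound=0 product=10
t=12: arr=2 -> substrate=0 bound=2 product=10
t=13: arr=3 -> substrate=1 bound=4 product=10

Answer: 2 4 3 1 2 2 3 3 0 0 0 0 2 4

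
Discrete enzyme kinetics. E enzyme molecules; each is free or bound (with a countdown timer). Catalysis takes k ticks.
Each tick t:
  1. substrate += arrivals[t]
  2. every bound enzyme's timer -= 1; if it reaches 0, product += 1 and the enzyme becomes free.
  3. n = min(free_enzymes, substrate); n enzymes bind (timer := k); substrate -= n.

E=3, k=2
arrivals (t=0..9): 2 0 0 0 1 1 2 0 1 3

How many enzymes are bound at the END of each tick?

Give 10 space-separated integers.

Answer: 2 2 0 0 1 2 3 2 1 3

Derivation:
t=0: arr=2 -> substrate=0 bound=2 product=0
t=1: arr=0 -> substrate=0 bound=2 product=0
t=2: arr=0 -> substrate=0 bound=0 product=2
t=3: arr=0 -> substrate=0 bound=0 product=2
t=4: arr=1 -> substrate=0 bound=1 product=2
t=5: arr=1 -> substrate=0 bound=2 product=2
t=6: arr=2 -> substrate=0 bound=3 product=3
t=7: arr=0 -> substrate=0 bound=2 product=4
t=8: arr=1 -> substrate=0 bound=1 product=6
t=9: arr=3 -> substrate=1 bound=3 product=6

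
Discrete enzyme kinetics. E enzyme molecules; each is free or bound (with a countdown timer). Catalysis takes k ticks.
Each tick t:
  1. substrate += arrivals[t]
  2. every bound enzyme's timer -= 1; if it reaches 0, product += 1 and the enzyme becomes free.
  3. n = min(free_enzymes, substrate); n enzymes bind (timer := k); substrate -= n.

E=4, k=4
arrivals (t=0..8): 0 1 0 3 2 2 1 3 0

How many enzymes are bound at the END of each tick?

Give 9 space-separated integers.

t=0: arr=0 -> substrate=0 bound=0 product=0
t=1: arr=1 -> substrate=0 bound=1 product=0
t=2: arr=0 -> substrate=0 bound=1 product=0
t=3: arr=3 -> substrate=0 bound=4 product=0
t=4: arr=2 -> substrate=2 bound=4 product=0
t=5: arr=2 -> substrate=3 bound=4 product=1
t=6: arr=1 -> substrate=4 bound=4 product=1
t=7: arr=3 -> substrate=4 bound=4 product=4
t=8: arr=0 -> substrate=4 bound=4 product=4

Answer: 0 1 1 4 4 4 4 4 4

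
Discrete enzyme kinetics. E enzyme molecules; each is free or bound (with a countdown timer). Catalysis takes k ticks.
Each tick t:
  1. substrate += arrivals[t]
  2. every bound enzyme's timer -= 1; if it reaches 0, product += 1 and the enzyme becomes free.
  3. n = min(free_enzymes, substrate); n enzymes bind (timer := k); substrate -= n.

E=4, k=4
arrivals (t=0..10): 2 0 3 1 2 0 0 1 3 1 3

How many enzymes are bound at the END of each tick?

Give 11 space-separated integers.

t=0: arr=2 -> substrate=0 bound=2 product=0
t=1: arr=0 -> substrate=0 bound=2 product=0
t=2: arr=3 -> substrate=1 bound=4 product=0
t=3: arr=1 -> substrate=2 bound=4 product=0
t=4: arr=2 -> substrate=2 bound=4 product=2
t=5: arr=0 -> substrate=2 bound=4 product=2
t=6: arr=0 -> substrate=0 bound=4 product=4
t=7: arr=1 -> substrate=1 bound=4 product=4
t=8: arr=3 -> substrate=2 bound=4 product=6
t=9: arr=1 -> substrate=3 bound=4 product=6
t=10: arr=3 -> substrate=4 bound=4 product=8

Answer: 2 2 4 4 4 4 4 4 4 4 4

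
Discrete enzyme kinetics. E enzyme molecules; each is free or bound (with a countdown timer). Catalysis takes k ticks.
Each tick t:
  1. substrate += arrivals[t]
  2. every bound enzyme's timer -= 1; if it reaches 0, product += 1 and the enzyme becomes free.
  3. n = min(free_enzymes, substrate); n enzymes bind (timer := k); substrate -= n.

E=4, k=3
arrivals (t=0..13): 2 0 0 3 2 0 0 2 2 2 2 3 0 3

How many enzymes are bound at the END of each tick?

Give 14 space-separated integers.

Answer: 2 2 2 3 4 4 2 3 4 4 4 4 4 4

Derivation:
t=0: arr=2 -> substrate=0 bound=2 product=0
t=1: arr=0 -> substrate=0 bound=2 product=0
t=2: arr=0 -> substrate=0 bound=2 product=0
t=3: arr=3 -> substrate=0 bound=3 product=2
t=4: arr=2 -> substrate=1 bound=4 product=2
t=5: arr=0 -> substrate=1 bound=4 product=2
t=6: arr=0 -> substrate=0 bound=2 product=5
t=7: arr=2 -> substrate=0 bound=3 product=6
t=8: arr=2 -> substrate=1 bound=4 product=6
t=9: arr=2 -> substrate=2 bound=4 product=7
t=10: arr=2 -> substrate=2 bound=4 product=9
t=11: arr=3 -> substrate=4 bound=4 product=10
t=12: arr=0 -> substrate=3 bound=4 product=11
t=13: arr=3 -> substrate=4 bound=4 product=13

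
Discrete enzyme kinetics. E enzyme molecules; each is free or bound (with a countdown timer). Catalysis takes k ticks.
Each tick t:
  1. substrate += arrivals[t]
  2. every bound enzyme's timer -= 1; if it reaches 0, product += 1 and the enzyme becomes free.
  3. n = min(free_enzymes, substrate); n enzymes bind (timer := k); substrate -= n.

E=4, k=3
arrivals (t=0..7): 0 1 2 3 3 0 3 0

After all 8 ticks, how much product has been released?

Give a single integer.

t=0: arr=0 -> substrate=0 bound=0 product=0
t=1: arr=1 -> substrate=0 bound=1 product=0
t=2: arr=2 -> substrate=0 bound=3 product=0
t=3: arr=3 -> substrate=2 bound=4 product=0
t=4: arr=3 -> substrate=4 bound=4 product=1
t=5: arr=0 -> substrate=2 bound=4 product=3
t=6: arr=3 -> substrate=4 bound=4 product=4
t=7: arr=0 -> substrate=3 bound=4 product=5

Answer: 5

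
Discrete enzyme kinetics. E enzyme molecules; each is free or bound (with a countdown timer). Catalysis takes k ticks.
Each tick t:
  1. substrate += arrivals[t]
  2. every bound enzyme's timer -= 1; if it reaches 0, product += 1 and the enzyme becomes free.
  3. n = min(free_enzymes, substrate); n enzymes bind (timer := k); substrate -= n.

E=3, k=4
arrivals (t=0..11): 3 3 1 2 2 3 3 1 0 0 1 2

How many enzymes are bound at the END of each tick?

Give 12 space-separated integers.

t=0: arr=3 -> substrate=0 bound=3 product=0
t=1: arr=3 -> substrate=3 bound=3 product=0
t=2: arr=1 -> substrate=4 bound=3 product=0
t=3: arr=2 -> substrate=6 bound=3 product=0
t=4: arr=2 -> substrate=5 bound=3 product=3
t=5: arr=3 -> substrate=8 bound=3 product=3
t=6: arr=3 -> substrate=11 bound=3 product=3
t=7: arr=1 -> substrate=12 bound=3 product=3
t=8: arr=0 -> substrate=9 bound=3 product=6
t=9: arr=0 -> substrate=9 bound=3 product=6
t=10: arr=1 -> substrate=10 bound=3 product=6
t=11: arr=2 -> substrate=12 bound=3 product=6

Answer: 3 3 3 3 3 3 3 3 3 3 3 3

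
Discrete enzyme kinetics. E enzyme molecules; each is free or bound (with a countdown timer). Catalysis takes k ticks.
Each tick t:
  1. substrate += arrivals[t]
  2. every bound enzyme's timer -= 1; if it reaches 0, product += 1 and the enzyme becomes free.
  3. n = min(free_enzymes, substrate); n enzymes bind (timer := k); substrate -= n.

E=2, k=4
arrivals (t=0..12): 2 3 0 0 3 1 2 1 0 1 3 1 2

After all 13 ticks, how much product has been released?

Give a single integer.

Answer: 6

Derivation:
t=0: arr=2 -> substrate=0 bound=2 product=0
t=1: arr=3 -> substrate=3 bound=2 product=0
t=2: arr=0 -> substrate=3 bound=2 product=0
t=3: arr=0 -> substrate=3 bound=2 product=0
t=4: arr=3 -> substrate=4 bound=2 product=2
t=5: arr=1 -> substrate=5 bound=2 product=2
t=6: arr=2 -> substrate=7 bound=2 product=2
t=7: arr=1 -> substrate=8 bound=2 product=2
t=8: arr=0 -> substrate=6 bound=2 product=4
t=9: arr=1 -> substrate=7 bound=2 product=4
t=10: arr=3 -> substrate=10 bound=2 product=4
t=11: arr=1 -> substrate=11 bound=2 product=4
t=12: arr=2 -> substrate=11 bound=2 product=6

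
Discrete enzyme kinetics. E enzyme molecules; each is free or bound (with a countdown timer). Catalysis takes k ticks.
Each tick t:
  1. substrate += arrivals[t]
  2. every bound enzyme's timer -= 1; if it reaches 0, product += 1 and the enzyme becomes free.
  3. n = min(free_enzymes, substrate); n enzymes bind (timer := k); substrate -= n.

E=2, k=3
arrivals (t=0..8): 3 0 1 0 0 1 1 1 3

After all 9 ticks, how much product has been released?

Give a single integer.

t=0: arr=3 -> substrate=1 bound=2 product=0
t=1: arr=0 -> substrate=1 bound=2 product=0
t=2: arr=1 -> substrate=2 bound=2 product=0
t=3: arr=0 -> substrate=0 bound=2 product=2
t=4: arr=0 -> substrate=0 bound=2 product=2
t=5: arr=1 -> substrate=1 bound=2 product=2
t=6: arr=1 -> substrate=0 bound=2 product=4
t=7: arr=1 -> substrate=1 bound=2 product=4
t=8: arr=3 -> substrate=4 bound=2 product=4

Answer: 4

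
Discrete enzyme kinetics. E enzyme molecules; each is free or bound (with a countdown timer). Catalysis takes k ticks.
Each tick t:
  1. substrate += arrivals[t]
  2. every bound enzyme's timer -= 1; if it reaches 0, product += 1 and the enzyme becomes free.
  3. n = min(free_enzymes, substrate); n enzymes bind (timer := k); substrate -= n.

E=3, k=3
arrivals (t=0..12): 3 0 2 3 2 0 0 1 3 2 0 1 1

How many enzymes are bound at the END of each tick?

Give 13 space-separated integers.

Answer: 3 3 3 3 3 3 3 3 3 3 3 3 3

Derivation:
t=0: arr=3 -> substrate=0 bound=3 product=0
t=1: arr=0 -> substrate=0 bound=3 product=0
t=2: arr=2 -> substrate=2 bound=3 product=0
t=3: arr=3 -> substrate=2 bound=3 product=3
t=4: arr=2 -> substrate=4 bound=3 product=3
t=5: arr=0 -> substrate=4 bound=3 product=3
t=6: arr=0 -> substrate=1 bound=3 product=6
t=7: arr=1 -> substrate=2 bound=3 product=6
t=8: arr=3 -> substrate=5 bound=3 product=6
t=9: arr=2 -> substrate=4 bound=3 product=9
t=10: arr=0 -> substrate=4 bound=3 product=9
t=11: arr=1 -> substrate=5 bound=3 product=9
t=12: arr=1 -> substrate=3 bound=3 product=12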